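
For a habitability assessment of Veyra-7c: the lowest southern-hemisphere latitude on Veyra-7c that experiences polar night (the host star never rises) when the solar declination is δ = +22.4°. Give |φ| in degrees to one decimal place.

|φ| = 67.6°

Polar night requires cos H₀ = −tan φ tan δ ≥ 1, i.e. tan φ tan δ ≤ −1.
The boundary is |tan φ| · |tan δ| = 1, so |φ| = 90° − |δ| = 90° − 22.4° = 67.6° in the southern hemisphere.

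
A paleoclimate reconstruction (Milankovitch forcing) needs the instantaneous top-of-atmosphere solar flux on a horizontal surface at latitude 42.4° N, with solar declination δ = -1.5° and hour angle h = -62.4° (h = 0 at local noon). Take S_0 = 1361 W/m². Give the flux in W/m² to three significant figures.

cos θ_z = sin ϕ sin δ + cos ϕ cos δ cos h = -0.017651 + 0.342006 = 0.324355.
Flux = S_0 · cos θ_z = 1361 × 0.324355 = 441.4 W/m².

441 W/m²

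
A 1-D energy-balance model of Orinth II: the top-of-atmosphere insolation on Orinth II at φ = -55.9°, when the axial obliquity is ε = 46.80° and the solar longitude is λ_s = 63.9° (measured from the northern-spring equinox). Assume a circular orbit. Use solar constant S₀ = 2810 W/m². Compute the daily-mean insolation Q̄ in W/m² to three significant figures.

Solar declination: sin δ = sin ε · sin λ_s = sin 46.80° × sin 63.9° = 0.65463, so δ = +40.892°.
cos H₀ = −tan(-55.9°) tan(+40.892°) = 1.2790 ≥ 1 ⇒ polar night, H₀ = 0 and Q̄ = 0.

Q̄ ≈ 0.00 W/m²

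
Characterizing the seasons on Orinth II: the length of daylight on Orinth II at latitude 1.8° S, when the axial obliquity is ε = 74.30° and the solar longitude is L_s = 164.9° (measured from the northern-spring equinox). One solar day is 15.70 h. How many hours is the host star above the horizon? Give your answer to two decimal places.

7.81 h

Solar declination: sin δ = sin ε · sin L_s = sin 74.30° × sin 164.9° = 0.25079, so δ = +14.524°.
cos h₀ = −tan ϕ · tan δ = −tan(-1.8°) × tan(+14.524°) = 0.0081, so h₀ = 1.5627 rad = 89.53°.
Daylight = 2h₀/(2π) × 15.70 h = (1.5627/π) × 15.70 = 7.81 h.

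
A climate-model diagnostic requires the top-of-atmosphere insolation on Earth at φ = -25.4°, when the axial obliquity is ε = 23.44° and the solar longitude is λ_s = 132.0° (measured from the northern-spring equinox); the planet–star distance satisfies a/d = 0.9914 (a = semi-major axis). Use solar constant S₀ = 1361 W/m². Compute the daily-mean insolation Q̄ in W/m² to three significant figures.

Q̄ ≈ 287 W/m²

Solar declination: sin δ = sin ε · sin λ_s = sin 23.44° × sin 132.0° = 0.29561, so δ = +17.194°.
cos H₀ = −tan(-25.4°) tan(+17.194°) = 0.1469, H₀ = 1.4233 rad.
Bracket: H₀ sin φ sin δ + cos φ cos δ sin H₀ = 1.4233×-0.42894×0.29561 + 0.90334×0.95531×0.98915 = -0.180473 + 0.853607 = 0.673134.
Inverse-square distance factor (a/d)² = 0.9914² = 0.982874.
Q̄ = (S₀/π) × 0.982874 × [bracket] = (1361/π) × 0.982874 × 0.673134 = 286.6 W/m².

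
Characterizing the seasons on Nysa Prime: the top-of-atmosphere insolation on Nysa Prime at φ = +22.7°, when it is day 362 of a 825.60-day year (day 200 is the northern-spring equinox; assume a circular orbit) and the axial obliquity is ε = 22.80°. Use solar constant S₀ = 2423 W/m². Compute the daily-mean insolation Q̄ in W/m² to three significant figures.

Solar longitude: λ_s = 360° × (362 − 200)/825.60 = 70.640°.
sin δ = sin 22.80° × sin 70.640° = 0.36560, so δ = +21.445°.
cos H₀ = −tan(+22.7°) tan(+21.445°) = -0.1643, H₀ = 1.7359 rad.
Bracket: H₀ sin φ sin δ + cos φ cos δ sin H₀ = 1.7359×0.38591×0.36560 + 0.92254×0.93077×0.98641 = 0.244916 + 0.847003 = 1.091919.
Q̄ = (S₀/π) × [bracket] = (2423/π) × 1.091919 = 842.2 W/m².

Q̄ ≈ 842 W/m²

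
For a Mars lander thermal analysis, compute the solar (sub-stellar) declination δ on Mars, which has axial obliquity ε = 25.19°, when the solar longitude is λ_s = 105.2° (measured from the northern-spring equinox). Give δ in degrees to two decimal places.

sin δ = sin ε · sin λ_s = sin 25.19° × sin 105.2° = 0.410732.
δ = arcsin(0.410732) = +24.25°.

δ = +24.25°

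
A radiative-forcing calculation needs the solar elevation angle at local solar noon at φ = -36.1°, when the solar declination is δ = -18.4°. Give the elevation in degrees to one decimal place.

72.3°

At local noon the hour angle is zero, so the zenith angle equals |φ − δ| = |-36.1° − (-18.400°)| = 17.700°.
Elevation = 90° − 17.700° = 72.3°.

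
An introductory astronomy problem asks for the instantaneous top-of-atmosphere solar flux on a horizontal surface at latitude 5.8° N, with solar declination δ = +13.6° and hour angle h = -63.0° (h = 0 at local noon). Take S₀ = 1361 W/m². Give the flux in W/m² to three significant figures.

630 W/m²

cos θ_z = sin φ sin δ + cos φ cos δ cos h = 0.023763 + 0.439002 = 0.462765.
Flux = S₀ · cos θ_z = 1361 × 0.462765 = 629.8 W/m².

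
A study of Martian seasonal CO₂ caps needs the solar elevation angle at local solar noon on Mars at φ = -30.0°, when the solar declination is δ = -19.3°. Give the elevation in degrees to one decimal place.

79.3°

At local noon the hour angle is zero, so the zenith angle equals |φ − δ| = |-30.0° − (-19.300°)| = 10.700°.
Elevation = 90° − 10.700° = 79.3°.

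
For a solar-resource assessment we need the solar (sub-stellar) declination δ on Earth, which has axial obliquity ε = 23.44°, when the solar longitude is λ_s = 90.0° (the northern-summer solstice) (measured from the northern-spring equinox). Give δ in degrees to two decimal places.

sin δ = sin ε · sin λ_s = sin 23.44° × sin 90.0° = 0.397789.
δ = arcsin(0.397789) = +23.44°.

δ = +23.44°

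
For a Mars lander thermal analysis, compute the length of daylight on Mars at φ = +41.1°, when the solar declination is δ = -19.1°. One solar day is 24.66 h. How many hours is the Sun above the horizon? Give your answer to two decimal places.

cos H₀ = −tan φ · tan δ = −tan(+41.1°) × tan(-19.100°) = 0.3021, so H₀ = 1.2639 rad = 72.42°.
Daylight = 2H₀/(2π) × 24.66 h = (1.2639/π) × 24.66 = 9.92 h.

9.92 h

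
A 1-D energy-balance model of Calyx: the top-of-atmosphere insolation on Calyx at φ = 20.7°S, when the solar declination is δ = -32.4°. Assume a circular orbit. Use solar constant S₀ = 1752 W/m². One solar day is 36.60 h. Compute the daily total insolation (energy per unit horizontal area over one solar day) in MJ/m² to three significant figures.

81.6 MJ/m²

cos H₀ = −tan(-20.7°) tan(-32.400°) = -0.2398, H₀ = 1.8130 rad.
Bracket: H₀ sin φ sin δ + cos φ cos δ sin H₀ = 1.8130×-0.35347×-0.53583 + 0.93544×0.84433×0.97082 = 0.343382 + 0.766773 = 1.110155.
Q̄ = (S₀/π) × [bracket] = (1752/π) × 1.110155 = 619.11 W/m².
Daily total = Q̄ × 36.60 h × 3600 s/h = 619.11 × 36.60 × 3600 / 10⁶ = 81.57 MJ/m².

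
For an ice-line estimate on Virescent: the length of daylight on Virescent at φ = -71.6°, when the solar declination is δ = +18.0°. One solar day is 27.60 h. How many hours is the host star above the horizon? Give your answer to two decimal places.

cos H₀ = −tan φ · tan δ = −tan(-71.6°) × tan(+18.000°) = 0.9767, so H₀ = 0.2161 rad = 12.38°.
Daylight = 2H₀/(2π) × 27.60 h = (0.2161/π) × 27.60 = 1.90 h.

1.90 h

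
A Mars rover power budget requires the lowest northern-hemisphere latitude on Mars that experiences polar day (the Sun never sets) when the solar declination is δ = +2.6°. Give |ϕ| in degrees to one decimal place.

|ϕ| = 87.4°

Polar day requires cos h₀ = −tan ϕ tan δ ≤ −1, i.e. tan ϕ tan δ ≥ 1.
The boundary is |tan ϕ| · |tan δ| = 1, so |ϕ| = 90° − |δ| = 90° − 2.6° = 87.4° in the northern hemisphere.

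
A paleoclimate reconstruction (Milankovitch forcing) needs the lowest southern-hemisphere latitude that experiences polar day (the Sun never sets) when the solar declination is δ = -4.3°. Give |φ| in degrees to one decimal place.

Polar day requires cos H₀ = −tan φ tan δ ≤ −1, i.e. tan φ tan δ ≥ 1.
The boundary is |tan φ| · |tan δ| = 1, so |φ| = 90° − |δ| = 90° − 4.3° = 85.7° in the southern hemisphere.

|φ| = 85.7°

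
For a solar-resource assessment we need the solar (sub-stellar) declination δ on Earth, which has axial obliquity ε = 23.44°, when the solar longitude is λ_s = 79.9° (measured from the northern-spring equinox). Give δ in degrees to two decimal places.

sin δ = sin ε · sin λ_s = sin 23.44° × sin 79.9° = 0.391624.
δ = arcsin(0.391624) = +23.06°.

δ = +23.06°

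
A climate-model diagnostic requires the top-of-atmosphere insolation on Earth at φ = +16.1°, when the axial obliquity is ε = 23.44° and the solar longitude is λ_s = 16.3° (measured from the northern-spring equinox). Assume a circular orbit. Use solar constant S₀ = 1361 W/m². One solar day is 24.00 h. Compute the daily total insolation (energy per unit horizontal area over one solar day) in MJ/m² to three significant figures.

Solar declination: sin δ = sin ε · sin λ_s = sin 23.44° × sin 16.3° = 0.11165, so δ = +6.410°.
cos H₀ = −tan(+16.1°) tan(+6.410°) = -0.0324, H₀ = 1.6032 rad.
Bracket: H₀ sin φ sin δ + cos φ cos δ sin H₀ = 1.6032×0.27731×0.11165 + 0.96078×0.99375×0.99947 = 0.049638 + 0.954269 = 1.003907.
Q̄ = (S₀/π) × [bracket] = (1361/π) × 1.003907 = 434.91 W/m².
Daily total = Q̄ × 24.00 h × 3600 s/h = 434.91 × 24.00 × 3600 / 10⁶ = 37.58 MJ/m².

37.6 MJ/m²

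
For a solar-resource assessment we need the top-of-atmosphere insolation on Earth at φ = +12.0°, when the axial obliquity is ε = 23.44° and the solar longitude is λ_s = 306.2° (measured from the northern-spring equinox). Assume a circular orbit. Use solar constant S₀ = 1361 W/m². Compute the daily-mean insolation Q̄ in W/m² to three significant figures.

Solar declination: sin δ = sin ε · sin λ_s = sin 23.44° × sin 306.2° = -0.32100, so δ = -18.723°.
cos H₀ = −tan(+12.0°) tan(-18.723°) = 0.0720, H₀ = 1.4987 rad.
Bracket: H₀ sin φ sin δ + cos φ cos δ sin H₀ = 1.4987×0.20791×-0.32100 + 0.97815×0.94708×0.99740 = -0.100022 + 0.923978 = 0.823956.
Q̄ = (S₀/π) × [bracket] = (1361/π) × 0.823956 = 357.0 W/m².

Q̄ ≈ 357 W/m²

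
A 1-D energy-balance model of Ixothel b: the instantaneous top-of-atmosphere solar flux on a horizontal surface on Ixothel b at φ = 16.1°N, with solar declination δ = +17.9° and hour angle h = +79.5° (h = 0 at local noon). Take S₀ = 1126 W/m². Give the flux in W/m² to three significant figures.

cos θ_z = sin φ sin δ + cos φ cos δ cos h = 0.085234 + 0.166613 = 0.251847.
Flux = S₀ · cos θ_z = 1126 × 0.251847 = 283.6 W/m².

284 W/m²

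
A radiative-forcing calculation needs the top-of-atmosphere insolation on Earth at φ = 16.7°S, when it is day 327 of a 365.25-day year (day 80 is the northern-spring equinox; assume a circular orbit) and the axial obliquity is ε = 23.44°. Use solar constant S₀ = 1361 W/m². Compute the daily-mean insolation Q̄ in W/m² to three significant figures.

Solar longitude: λ_s = 360° × (327 − 80)/365.25 = 243.450°.
sin δ = sin 23.44° × sin 243.450° = -0.35584, so δ = -20.845°.
cos H₀ = −tan(-16.7°) tan(-20.845°) = -0.1142, H₀ = 1.6853 rad.
Bracket: H₀ sin φ sin δ + cos φ cos δ sin H₀ = 1.6853×-0.28736×-0.35584 + 0.95782×0.93455×0.99345 = 0.172329 + 0.889268 = 1.061597.
Q̄ = (S₀/π) × [bracket] = (1361/π) × 1.061597 = 459.9 W/m².

Q̄ ≈ 460 W/m²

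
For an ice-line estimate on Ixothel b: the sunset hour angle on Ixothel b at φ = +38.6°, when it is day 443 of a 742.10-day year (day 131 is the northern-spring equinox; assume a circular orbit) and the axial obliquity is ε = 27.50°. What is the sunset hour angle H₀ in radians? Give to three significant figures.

H₀ = 1.75 rad

Solar longitude: λ_s = 360° × (443 − 131)/742.10 = 151.354°.
sin δ = sin 27.50° × sin 151.354° = 0.22136, so δ = +12.789°.
cos H₀ = −tan φ · tan δ = −tan(+38.6°) × tan(+12.789°) = -0.1812, so H₀ = 1.7530 rad = 100.44°.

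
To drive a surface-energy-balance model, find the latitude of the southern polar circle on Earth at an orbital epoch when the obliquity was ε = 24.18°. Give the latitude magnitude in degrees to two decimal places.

65.82°

The polar circle is the lowest latitude that experiences at least one full rotation of continuous darkness at the northern-summer solstice; it lies at |ϕ| = 90° − ε = 90° − 24.18° = 65.82°.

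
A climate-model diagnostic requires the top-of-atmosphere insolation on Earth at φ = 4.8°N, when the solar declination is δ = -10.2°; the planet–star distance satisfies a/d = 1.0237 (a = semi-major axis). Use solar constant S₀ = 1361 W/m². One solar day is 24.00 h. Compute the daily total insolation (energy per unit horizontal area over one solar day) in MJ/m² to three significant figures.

37.6 MJ/m²

cos H₀ = −tan(+4.8°) tan(-10.200°) = 0.0151, H₀ = 1.5557 rad.
Bracket: H₀ sin φ sin δ + cos φ cos δ sin H₀ = 1.5557×0.08368×-0.17708 + 0.99649×0.98420×0.99989 = -0.023052 + 0.980638 = 0.957586.
Inverse-square distance factor (a/d)² = 1.0237² = 1.047962.
Q̄ = (S₀/π) × 1.047962 × [bracket] = (1361/π) × 1.047962 × 0.957586 = 434.74 W/m².
Daily total = Q̄ × 24.00 h × 3600 s/h = 434.74 × 24.00 × 3600 / 10⁶ = 37.56 MJ/m².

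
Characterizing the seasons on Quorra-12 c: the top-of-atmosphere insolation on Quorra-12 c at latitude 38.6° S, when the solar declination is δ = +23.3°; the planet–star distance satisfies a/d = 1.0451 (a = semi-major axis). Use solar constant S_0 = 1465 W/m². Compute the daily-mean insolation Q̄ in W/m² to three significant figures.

Q̄ ≈ 190 W/m²

cos h₀ = −tan(-38.6°) tan(+23.300°) = 0.3438, h₀ = 1.2198 rad.
Bracket: h₀ sin ϕ sin δ + cos ϕ cos δ sin h₀ = 1.2198×-0.62388×0.39555 + 0.78152×0.91845×0.93904 = -0.301017 + 0.674031 = 0.373014.
Inverse-square distance factor (a/d)² = 1.0451² = 1.092234.
Q̄ = (S_0/π) × 1.092234 × [bracket] = (1465/π) × 1.092234 × 0.373014 = 190.0 W/m².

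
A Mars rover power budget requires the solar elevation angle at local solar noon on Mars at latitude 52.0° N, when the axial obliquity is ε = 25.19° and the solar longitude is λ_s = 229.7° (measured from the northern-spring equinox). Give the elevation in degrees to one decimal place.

19.1°

Solar declination: sin δ = sin ε · sin λ_s = sin 25.19° × sin 229.7° = -0.32461, so δ = -18.942°.
At local noon the hour angle is zero, so the zenith angle equals |φ − δ| = |+52.0° − (-18.942°)| = 70.942°.
Elevation = 90° − 70.942° = 19.1°.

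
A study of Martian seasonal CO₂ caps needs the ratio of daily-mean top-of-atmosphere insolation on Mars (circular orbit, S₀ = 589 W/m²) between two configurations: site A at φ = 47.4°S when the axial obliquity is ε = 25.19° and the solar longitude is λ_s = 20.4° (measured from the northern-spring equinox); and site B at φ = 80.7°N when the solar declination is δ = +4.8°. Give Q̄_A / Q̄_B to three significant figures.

Q̄_A / Q̄_B ≈ 1.62

— Configuration A (φ=-47.4°):
Solar declination: sin δ = sin ε · sin λ_s = sin 25.19° × sin 20.4° = 0.14836, so δ = +8.532°.
cos H₀ = −tan(-47.4°) tan(+8.532°) = 0.1631, H₀ = 1.4069 rad.
Bracket: H₀ sin φ sin δ + cos φ cos δ sin H₀ = 1.4069×-0.73610×0.14836 + 0.67688×0.98893×0.98660 = -0.153644 + 0.660417 = 0.506773.
Q̄ = (S₀/π) × [bracket] = (589/π) × 0.506773 = 95.012 W/m².
— Configuration B (φ=+80.7°):
cos H₀ = −tan(+80.7°) tan(+4.800°) = -0.5128, H₀ = 2.1092 rad.
Bracket: H₀ sin φ sin δ + cos φ cos δ sin H₀ = 2.1092×0.98686×0.08368 + 0.16160×0.99649×0.85851 = 0.174179 + 0.138248 = 0.312427.
Q̄ = (S₀/π) × [bracket] = (589/π) × 0.312427 = 58.575 W/m².
Ratio Q̄_A / Q̄_B = 95.012 / 58.575 = 1.622.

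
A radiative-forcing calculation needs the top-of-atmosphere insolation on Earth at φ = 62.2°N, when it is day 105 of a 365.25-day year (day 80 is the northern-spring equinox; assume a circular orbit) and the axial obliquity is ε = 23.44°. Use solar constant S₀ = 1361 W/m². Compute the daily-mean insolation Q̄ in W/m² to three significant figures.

Solar longitude: λ_s = 360° × (105 − 80)/365.25 = 24.641°.
sin δ = sin 23.44° × sin 24.641° = 0.16585, so δ = +9.547°.
cos H₀ = −tan(+62.2°) tan(+9.547°) = -0.3190, H₀ = 1.8954 rad.
Bracket: H₀ sin φ sin δ + cos φ cos δ sin H₀ = 1.8954×0.88458×0.16585 + 0.46639×0.98615×0.94776 = 0.278070 + 0.435904 = 0.713974.
Q̄ = (S₀/π) × [bracket] = (1361/π) × 0.713974 = 309.3 W/m².

Q̄ ≈ 309 W/m²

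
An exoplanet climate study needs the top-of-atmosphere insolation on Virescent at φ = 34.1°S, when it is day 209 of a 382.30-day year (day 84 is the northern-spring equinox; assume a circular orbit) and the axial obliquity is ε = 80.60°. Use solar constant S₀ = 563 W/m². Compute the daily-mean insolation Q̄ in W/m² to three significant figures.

Solar longitude: λ_s = 360° × (209 − 84)/382.30 = 117.709°.
sin δ = sin 80.60° × sin 117.709° = 0.87344, so δ = +60.860°.
cos H₀ = −tan(-34.1°) tan(+60.860°) = 1.2144 ≥ 1 ⇒ polar night, H₀ = 0 and Q̄ = 0.

Q̄ ≈ 0.00 W/m²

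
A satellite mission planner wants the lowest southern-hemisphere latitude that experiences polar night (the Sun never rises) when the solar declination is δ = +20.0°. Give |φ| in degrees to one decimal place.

Polar night requires cos H₀ = −tan φ tan δ ≥ 1, i.e. tan φ tan δ ≤ −1.
The boundary is |tan φ| · |tan δ| = 1, so |φ| = 90° − |δ| = 90° − 20.0° = 70.0° in the southern hemisphere.

|φ| = 70.0°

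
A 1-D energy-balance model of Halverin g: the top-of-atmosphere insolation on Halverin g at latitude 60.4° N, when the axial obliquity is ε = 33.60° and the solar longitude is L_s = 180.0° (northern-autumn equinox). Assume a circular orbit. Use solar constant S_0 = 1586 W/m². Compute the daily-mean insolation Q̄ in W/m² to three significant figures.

Q̄ ≈ 249 W/m²

Solar declination: sin δ = sin ε · sin L_s = sin 33.60° × sin 180.0° = 0.00000, so δ = +0.000°.
cos h₀ = −tan(+60.4°) tan(+0.000°) = -0.0000, h₀ = 1.5708 rad.
Bracket: h₀ sin ϕ sin δ + cos ϕ cos δ sin h₀ = 1.5708×0.86949×0.00000 + 0.49394×1.00000×1.00000 = 0.000000 + 0.493940 = 0.493940.
Q̄ = (S_0/π) × [bracket] = (1586/π) × 0.493940 = 249.4 W/m².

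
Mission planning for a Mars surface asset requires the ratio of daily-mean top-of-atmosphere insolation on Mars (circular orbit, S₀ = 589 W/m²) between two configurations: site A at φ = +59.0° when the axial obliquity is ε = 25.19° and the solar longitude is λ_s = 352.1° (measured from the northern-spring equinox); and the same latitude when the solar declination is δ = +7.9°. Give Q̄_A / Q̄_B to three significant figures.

Q̄_A / Q̄_B ≈ 0.618

— Configuration A (φ=+59.0°):
Solar declination: sin δ = sin ε · sin λ_s = sin 25.19° × sin 352.1° = -0.05850, so δ = -3.354°.
cos H₀ = −tan(+59.0°) tan(-3.354°) = 0.0975, H₀ = 1.4731 rad.
Bracket: H₀ sin φ sin δ + cos φ cos δ sin H₀ = 1.4731×0.85717×-0.05850 + 0.51504×0.99829×0.99523 = -0.073868 + 0.511707 = 0.437839.
Q̄ = (S₀/π) × [bracket] = (589/π) × 0.437839 = 82.088 W/m².
— Configuration B (φ=+59.0°):
cos H₀ = −tan(+59.0°) tan(+7.900°) = -0.2309, H₀ = 1.8038 rad.
Bracket: H₀ sin φ sin δ + cos φ cos δ sin H₀ = 1.8038×0.85717×0.13744 + 0.51504×0.99051×0.97297 = 0.212505 + 0.496363 = 0.708868.
Q̄ = (S₀/π) × [bracket] = (589/π) × 0.708868 = 132.90 W/m².
Ratio Q̄_A / Q̄_B = 82.088 / 132.90 = 0.6177.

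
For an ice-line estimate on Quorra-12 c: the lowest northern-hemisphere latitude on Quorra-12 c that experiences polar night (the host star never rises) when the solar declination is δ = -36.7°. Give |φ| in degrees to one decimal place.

|φ| = 53.3°

Polar night requires cos H₀ = −tan φ tan δ ≥ 1, i.e. tan φ tan δ ≤ −1.
The boundary is |tan φ| · |tan δ| = 1, so |φ| = 90° − |δ| = 90° − 36.7° = 53.3° in the northern hemisphere.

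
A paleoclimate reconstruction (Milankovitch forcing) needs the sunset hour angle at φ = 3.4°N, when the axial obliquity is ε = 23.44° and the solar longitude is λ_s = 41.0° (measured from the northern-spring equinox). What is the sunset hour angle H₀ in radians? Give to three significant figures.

Solar declination: sin δ = sin ε · sin λ_s = sin 23.44° × sin 41.0° = 0.26097, so δ = +15.128°.
cos H₀ = −tan φ · tan δ = −tan(+3.4°) × tan(+15.128°) = -0.0161, so H₀ = 1.5869 rad = 90.92°.

H₀ = 1.59 rad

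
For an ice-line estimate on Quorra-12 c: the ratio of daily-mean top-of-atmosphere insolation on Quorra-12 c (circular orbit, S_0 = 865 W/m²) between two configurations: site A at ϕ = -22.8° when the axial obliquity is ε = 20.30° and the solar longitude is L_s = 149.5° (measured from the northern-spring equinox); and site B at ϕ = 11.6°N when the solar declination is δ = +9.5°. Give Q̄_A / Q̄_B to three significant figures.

Q̄_A / Q̄_B ≈ 0.788

— Configuration A (ϕ=-22.8°):
Solar declination: sin δ = sin ε · sin L_s = sin 20.30° × sin 149.5° = 0.17608, so δ = +10.142°.
cos h₀ = −tan(-22.8°) tan(+10.142°) = 0.0752, h₀ = 1.4955 rad.
Bracket: h₀ sin ϕ sin δ + cos ϕ cos δ sin h₀ = 1.4955×-0.38752×0.17608 + 0.92186×0.98438×0.99717 = -0.102045 + 0.904892 = 0.802847.
Q̄ = (S_0/π) × [bracket] = (865/π) × 0.802847 = 221.05 W/m².
— Configuration B (ϕ=+11.6°):
cos h₀ = −tan(+11.6°) tan(+9.500°) = -0.0344, h₀ = 1.6052 rad.
Bracket: h₀ sin ϕ sin δ + cos ϕ cos δ sin h₀ = 1.6052×0.20108×0.16505 + 0.97958×0.98629×0.99941 = 0.053274 + 0.965580 = 1.018854.
Q̄ = (S_0/π) × [bracket] = (865/π) × 1.018854 = 280.53 W/m².
Ratio Q̄_A / Q̄_B = 221.05 / 280.53 = 0.7880.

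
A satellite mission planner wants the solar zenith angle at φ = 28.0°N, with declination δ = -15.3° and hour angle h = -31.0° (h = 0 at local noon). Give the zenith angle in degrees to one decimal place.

cos θ_z = sin φ sin δ + cos φ cos δ cos h = -0.123881 + 0.730010 = 0.606129.
θ_z = arccos(0.606129) = 52.7°.

θ_z = 52.7°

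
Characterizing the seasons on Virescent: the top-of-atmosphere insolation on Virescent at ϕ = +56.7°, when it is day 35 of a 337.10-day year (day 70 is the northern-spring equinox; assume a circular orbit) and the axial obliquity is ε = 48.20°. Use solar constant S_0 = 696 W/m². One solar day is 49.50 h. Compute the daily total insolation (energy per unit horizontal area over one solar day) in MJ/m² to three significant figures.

2.00 MJ/m²

Solar longitude: L_s = 360° × (35 − 70)/337.10 = -37.378°, i.e. -37.378° + 360° = 322.622°.
sin δ = sin 48.20° × sin 322.622° = -0.45255, so δ = -26.908°.
cos h₀ = −tan(+56.7°) tan(-26.908°) = 0.7726, h₀ = 0.6879 rad.
Bracket: h₀ sin ϕ sin δ + cos ϕ cos δ sin h₀ = 0.6879×0.83581×-0.45255 + 0.54902×0.89174×0.63491 = -0.260195 + 0.310841 = 0.050646.
Q̄ = (S_0/π) × [bracket] = (696/π) × 0.050646 = 11.220 W/m².
Daily total = Q̄ × 49.50 h × 3600 s/h = 11.220 × 49.50 × 3600 / 10⁶ = 1.999 MJ/m².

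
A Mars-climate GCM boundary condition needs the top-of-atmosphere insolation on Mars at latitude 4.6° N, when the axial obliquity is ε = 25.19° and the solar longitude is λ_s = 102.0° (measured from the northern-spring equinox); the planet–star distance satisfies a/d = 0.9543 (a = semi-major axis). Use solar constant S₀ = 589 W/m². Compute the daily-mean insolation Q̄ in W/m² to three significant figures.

Solar declination: sin δ = sin ε · sin λ_s = sin 25.19° × sin 102.0° = 0.41632, so δ = +24.603°.
cos H₀ = −tan(+4.6°) tan(+24.603°) = -0.0368, H₀ = 1.6076 rad.
Bracket: H₀ sin φ sin δ + cos φ cos δ sin H₀ = 1.6076×0.08020×0.41632 + 0.99678×0.90922×0.99932 = 0.053676 + 0.905676 = 0.959352.
Inverse-square distance factor (a/d)² = 0.9543² = 0.910688.
Q̄ = (S₀/π) × 0.910688 × [bracket] = (589/π) × 0.910688 × 0.959352 = 163.8 W/m².

Q̄ ≈ 164 W/m²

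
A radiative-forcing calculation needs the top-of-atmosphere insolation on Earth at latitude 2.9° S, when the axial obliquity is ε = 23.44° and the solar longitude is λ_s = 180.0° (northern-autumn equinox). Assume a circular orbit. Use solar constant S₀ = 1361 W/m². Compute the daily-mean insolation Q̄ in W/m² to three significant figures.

Solar declination: sin δ = sin ε · sin λ_s = sin 23.44° × sin 180.0° = 0.00000, so δ = +0.000°.
cos H₀ = −tan(-2.9°) tan(+0.000°) = 0.0000, H₀ = 1.5708 rad.
Bracket: H₀ sin φ sin δ + cos φ cos δ sin H₀ = 1.5708×-0.05059×0.00000 + 0.99872×1.00000×1.00000 = -0.000000 + 0.998720 = 0.998720.
Q̄ = (S₀/π) × [bracket] = (1361/π) × 0.998720 = 432.7 W/m².

Q̄ ≈ 433 W/m²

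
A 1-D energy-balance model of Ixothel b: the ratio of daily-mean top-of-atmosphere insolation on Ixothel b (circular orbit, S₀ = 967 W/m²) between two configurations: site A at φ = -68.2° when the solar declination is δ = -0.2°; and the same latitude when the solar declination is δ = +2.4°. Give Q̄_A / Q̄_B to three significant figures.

— Configuration A (φ=-68.2°):
cos H₀ = −tan(-68.2°) tan(-0.200°) = -0.0087, H₀ = 1.5795 rad.
Bracket: H₀ sin φ sin δ + cos φ cos δ sin H₀ = 1.5795×-0.92849×-0.00349 + 0.37137×0.99999×0.99996 = 0.005118 + 0.371351 = 0.376469.
Q̄ = (S₀/π) × [bracket] = (967/π) × 0.376469 = 115.88 W/m².
— Configuration B (φ=-68.2°):
cos H₀ = −tan(-68.2°) tan(+2.400°) = 0.1048, H₀ = 1.4658 rad.
Bracket: H₀ sin φ sin δ + cos φ cos δ sin H₀ = 1.4658×-0.92849×0.04188 + 0.37137×0.99912×0.99449 = -0.056998 + 0.368999 = 0.312001.
Q̄ = (S₀/π) × [bracket] = (967/π) × 0.312001 = 96.036 W/m².
Ratio Q̄_A / Q̄_B = 115.88 / 96.036 = 1.207.

Q̄_A / Q̄_B ≈ 1.21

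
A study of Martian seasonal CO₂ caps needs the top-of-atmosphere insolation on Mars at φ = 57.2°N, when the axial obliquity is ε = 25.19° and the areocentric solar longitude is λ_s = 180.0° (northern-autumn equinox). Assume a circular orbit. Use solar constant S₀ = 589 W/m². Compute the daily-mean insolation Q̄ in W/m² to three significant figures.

Q̄ ≈ 102 W/m²

sin δ = sin 25.19° × sin 180.0° = 0.00000, so δ = +0.000°.
cos H₀ = −tan(+57.2°) tan(+0.000°) = -0.0000, H₀ = 1.5708 rad.
Bracket: H₀ sin φ sin δ + cos φ cos δ sin H₀ = 1.5708×0.84057×0.00000 + 0.54171×1.00000×1.00000 = 0.000000 + 0.541710 = 0.541710.
Q̄ = (S₀/π) × [bracket] = (589/π) × 0.541710 = 101.6 W/m².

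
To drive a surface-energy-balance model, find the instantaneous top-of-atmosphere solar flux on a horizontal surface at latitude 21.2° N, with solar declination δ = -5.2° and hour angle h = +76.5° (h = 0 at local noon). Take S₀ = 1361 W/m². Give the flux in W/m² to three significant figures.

250 W/m²

cos θ_z = sin φ sin δ + cos φ cos δ cos h = -0.032775 + 0.216751 = 0.183976.
Flux = S₀ · cos θ_z = 1361 × 0.183976 = 250.4 W/m².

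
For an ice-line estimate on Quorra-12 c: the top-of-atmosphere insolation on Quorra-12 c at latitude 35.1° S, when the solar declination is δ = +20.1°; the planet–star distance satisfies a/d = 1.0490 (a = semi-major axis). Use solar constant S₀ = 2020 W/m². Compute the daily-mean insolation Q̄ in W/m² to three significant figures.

Q̄ ≈ 342 W/m²

cos H₀ = −tan(-35.1°) tan(+20.100°) = 0.2572, H₀ = 1.3107 rad.
Bracket: H₀ sin φ sin δ + cos φ cos δ sin H₀ = 1.3107×-0.57501×0.34366 + 0.81815×0.93909×0.96636 = -0.259005 + 0.742470 = 0.483465.
Inverse-square distance factor (a/d)² = 1.0490² = 1.100401.
Q̄ = (S₀/π) × 1.100401 × [bracket] = (2020/π) × 1.100401 × 0.483465 = 342.1 W/m².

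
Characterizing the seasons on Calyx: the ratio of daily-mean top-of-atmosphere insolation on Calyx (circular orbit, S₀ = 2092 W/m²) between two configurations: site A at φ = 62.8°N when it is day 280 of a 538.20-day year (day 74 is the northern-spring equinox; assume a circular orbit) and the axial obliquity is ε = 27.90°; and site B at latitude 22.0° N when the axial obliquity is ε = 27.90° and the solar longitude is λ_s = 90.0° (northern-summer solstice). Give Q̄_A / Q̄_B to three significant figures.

Q̄_A / Q̄_B ≈ 0.868

— Configuration A (φ=+62.8°):
Solar longitude: λ_s = 360° × (280 − 74)/538.20 = 137.793°.
sin δ = sin 27.90° × sin 137.793° = 0.31436, so δ = +18.322°.
cos H₀ = −tan(+62.8°) tan(+18.322°) = -0.6444, H₀ = 2.2710 rad.
Bracket: H₀ sin φ sin δ + cos φ cos δ sin H₀ = 2.2710×0.88942×0.31436 + 0.45710×0.94930×0.76473 = 0.634967 + 0.331835 = 0.966802.
Q̄ = (S₀/π) × [bracket] = (2092/π) × 0.966802 = 643.80 W/m².
— Configuration B (φ=+22.0°):
Solar declination: sin δ = sin ε · sin λ_s = sin 27.90° × sin 90.0° = 0.46793, so δ = +27.900°.
cos H₀ = −tan(+22.0°) tan(+27.900°) = -0.2139, H₀ = 1.7864 rad.
Bracket: H₀ sin φ sin δ + cos φ cos δ sin H₀ = 1.7864×0.37461×0.46793 + 0.92718×0.88377×0.97685 = 0.313140 + 0.800444 = 1.113584.
Q̄ = (S₀/π) × [bracket] = (2092/π) × 1.113584 = 741.54 W/m².
Ratio Q̄_A / Q̄_B = 643.80 / 741.54 = 0.8682.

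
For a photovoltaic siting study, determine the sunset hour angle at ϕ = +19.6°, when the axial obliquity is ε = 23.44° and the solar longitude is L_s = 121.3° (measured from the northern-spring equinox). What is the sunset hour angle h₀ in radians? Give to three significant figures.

h₀ = 1.70 rad

Solar declination: sin δ = sin ε · sin L_s = sin 23.44° × sin 121.3° = 0.33989, so δ = +19.870°.
cos h₀ = −tan ϕ · tan δ = −tan(+19.6°) × tan(+19.870°) = -0.1287, so h₀ = 1.6998 rad = 97.39°.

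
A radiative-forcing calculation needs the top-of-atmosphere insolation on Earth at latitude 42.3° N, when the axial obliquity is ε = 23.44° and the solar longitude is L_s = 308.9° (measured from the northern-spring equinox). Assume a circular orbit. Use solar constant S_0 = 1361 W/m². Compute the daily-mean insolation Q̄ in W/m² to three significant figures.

Solar declination: sin δ = sin ε · sin L_s = sin 23.44° × sin 308.9° = -0.30958, so δ = -18.034°.
cos h₀ = −tan(+42.3°) tan(-18.034°) = 0.2962, h₀ = 1.2700 rad.
Bracket: h₀ sin ϕ sin δ + cos ϕ cos δ sin h₀ = 1.2700×0.67301×-0.30958 + 0.73963×0.95087×0.95511 = -0.264605 + 0.671721 = 0.407116.
Q̄ = (S_0/π) × [bracket] = (1361/π) × 0.407116 = 176.4 W/m².

Q̄ ≈ 176 W/m²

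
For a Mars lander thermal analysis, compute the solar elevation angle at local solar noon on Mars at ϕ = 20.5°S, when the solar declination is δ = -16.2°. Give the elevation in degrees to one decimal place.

At local noon the hour angle is zero, so the zenith angle equals |ϕ − δ| = |-20.5° − (-16.200°)| = 4.300°.
Elevation = 90° − 4.300° = 85.7°.

85.7°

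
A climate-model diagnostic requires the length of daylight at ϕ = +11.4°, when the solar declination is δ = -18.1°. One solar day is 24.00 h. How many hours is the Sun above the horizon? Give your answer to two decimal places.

11.50 h

cos h₀ = −tan ϕ · tan δ = −tan(+11.4°) × tan(-18.100°) = 0.0659, so h₀ = 1.5048 rad = 86.22°.
Daylight = 2h₀/(2π) × 24.00 h = (1.5048/π) × 24.00 = 11.50 h.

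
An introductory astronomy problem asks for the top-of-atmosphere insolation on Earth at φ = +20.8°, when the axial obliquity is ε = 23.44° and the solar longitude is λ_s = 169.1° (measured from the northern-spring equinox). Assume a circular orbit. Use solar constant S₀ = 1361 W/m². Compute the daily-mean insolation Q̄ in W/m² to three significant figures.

Solar declination: sin δ = sin ε · sin λ_s = sin 23.44° × sin 169.1° = 0.07522, so δ = +4.314°.
cos H₀ = −tan(+20.8°) tan(+4.314°) = -0.0287, H₀ = 1.5995 rad.
Bracket: H₀ sin φ sin δ + cos φ cos δ sin H₀ = 1.5995×0.35511×0.07522 + 0.93483×0.99717×0.99959 = 0.042725 + 0.931802 = 0.974527.
Q̄ = (S₀/π) × [bracket] = (1361/π) × 0.974527 = 422.2 W/m².

Q̄ ≈ 422 W/m²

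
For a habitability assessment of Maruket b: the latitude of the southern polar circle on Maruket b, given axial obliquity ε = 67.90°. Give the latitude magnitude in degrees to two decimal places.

The polar circle is the lowest latitude that experiences at least one full rotation of continuous darkness at the northern-summer solstice; it lies at |φ| = 90° − ε = 90° − 67.90° = 22.10°.

22.10°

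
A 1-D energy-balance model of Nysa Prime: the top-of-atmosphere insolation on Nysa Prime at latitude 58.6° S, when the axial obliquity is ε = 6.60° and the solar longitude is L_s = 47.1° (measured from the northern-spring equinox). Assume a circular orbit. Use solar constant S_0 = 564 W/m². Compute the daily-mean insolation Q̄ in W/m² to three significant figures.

Q̄ ≈ 73.8 W/m²

Solar declination: sin δ = sin ε · sin L_s = sin 6.60° × sin 47.1° = 0.08420, so δ = +4.830°.
cos h₀ = −tan(-58.6°) tan(+4.830°) = 0.1384, h₀ = 1.4319 rad.
Bracket: h₀ sin ϕ sin δ + cos ϕ cos δ sin h₀ = 1.4319×-0.85355×0.08420 + 0.52101×0.99645×0.99037 = -0.102909 + 0.514161 = 0.411252.
Q̄ = (S_0/π) × [bracket] = (564/π) × 0.411252 = 73.83 W/m².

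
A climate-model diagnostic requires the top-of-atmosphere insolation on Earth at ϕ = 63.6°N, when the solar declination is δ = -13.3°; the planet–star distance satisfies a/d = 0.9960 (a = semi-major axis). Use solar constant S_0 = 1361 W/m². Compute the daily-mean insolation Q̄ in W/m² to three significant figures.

Q̄ ≈ 68.4 W/m²

cos h₀ = −tan(+63.6°) tan(-13.300°) = 0.4762, h₀ = 1.0745 rad.
Bracket: h₀ sin ϕ sin δ + cos ϕ cos δ sin h₀ = 1.0745×0.89571×-0.23005 + 0.44464×0.97318×0.87933 = -0.221409 + 0.380499 = 0.159090.
Inverse-square distance factor (a/d)² = 0.9960² = 0.992016.
Q̄ = (S_0/π) × 0.992016 × [bracket] = (1361/π) × 0.992016 × 0.159090 = 68.37 W/m².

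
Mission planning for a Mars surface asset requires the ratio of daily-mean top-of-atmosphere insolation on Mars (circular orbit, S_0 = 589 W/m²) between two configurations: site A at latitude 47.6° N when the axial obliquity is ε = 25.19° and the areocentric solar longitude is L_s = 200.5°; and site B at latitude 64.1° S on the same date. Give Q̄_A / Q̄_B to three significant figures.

— Configuration A (ϕ=+47.6°):
sin δ = sin 25.19° × sin 200.5° = -0.14906, so δ = -8.572°.
cos h₀ = −tan(+47.6°) tan(-8.572°) = 0.1651, h₀ = 1.4050 rad.
Bracket: h₀ sin ϕ sin δ + cos ϕ cos δ sin h₀ = 1.4050×0.73846×-0.14906 + 0.67430×0.98883×0.98628 = -0.154655 + 0.657620 = 0.502965.
Q̄ = (S_0/π) × [bracket] = (589/π) × 0.502965 = 94.298 W/m².
— Configuration B (ϕ=-64.1°):
cos h₀ = −tan(-64.1°) tan(-8.572°) = -0.3104, h₀ = 1.8864 rad.
Bracket: h₀ sin ϕ sin δ + cos ϕ cos δ sin h₀ = 1.8864×-0.89956×-0.14906 + 0.43680×0.98883×0.95059 = 0.252944 + 0.410580 = 0.663524.
Q̄ = (S_0/π) × [bracket] = (589/π) × 0.663524 = 124.40 W/m².
Ratio Q̄_A / Q̄_B = 94.298 / 124.40 = 0.7580.

Q̄_A / Q̄_B ≈ 0.758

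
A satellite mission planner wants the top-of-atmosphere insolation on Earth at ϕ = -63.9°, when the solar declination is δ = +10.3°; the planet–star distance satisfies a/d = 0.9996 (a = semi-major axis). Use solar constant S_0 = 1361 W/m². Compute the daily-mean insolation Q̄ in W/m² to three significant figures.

Q̄ ≈ 91.2 W/m²

cos h₀ = −tan(-63.9°) tan(+10.300°) = 0.3710, h₀ = 1.1908 rad.
Bracket: h₀ sin ϕ sin δ + cos ϕ cos δ sin h₀ = 1.1908×-0.89803×0.17880 + 0.43994×0.98389×0.92865 = -0.191204 + 0.401969 = 0.210765.
Inverse-square distance factor (a/d)² = 0.9996² = 0.999200.
Q̄ = (S_0/π) × 0.999200 × [bracket] = (1361/π) × 0.999200 × 0.210765 = 91.23 W/m².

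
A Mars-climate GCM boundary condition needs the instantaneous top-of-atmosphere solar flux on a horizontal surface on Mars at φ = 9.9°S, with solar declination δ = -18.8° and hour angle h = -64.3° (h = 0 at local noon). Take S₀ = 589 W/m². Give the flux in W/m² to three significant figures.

271 W/m²

cos θ_z = sin φ sin δ + cos φ cos δ cos h = 0.055407 + 0.404410 = 0.459817.
Flux = S₀ · cos θ_z = 589 × 0.459817 = 270.8 W/m².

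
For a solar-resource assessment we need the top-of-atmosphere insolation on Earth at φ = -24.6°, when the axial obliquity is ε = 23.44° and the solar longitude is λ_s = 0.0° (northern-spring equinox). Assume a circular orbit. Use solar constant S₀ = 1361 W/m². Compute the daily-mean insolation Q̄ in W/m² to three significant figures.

Q̄ ≈ 394 W/m²

Solar declination: sin δ = sin ε · sin λ_s = sin 23.44° × sin 0.0° = 0.00000, so δ = +0.000°.
cos H₀ = −tan(-24.6°) tan(+0.000°) = 0.0000, H₀ = 1.5708 rad.
Bracket: H₀ sin φ sin δ + cos φ cos δ sin H₀ = 1.5708×-0.41628×0.00000 + 0.90924×1.00000×1.00000 = -0.000000 + 0.909240 = 0.909240.
Q̄ = (S₀/π) × [bracket] = (1361/π) × 0.909240 = 393.9 W/m².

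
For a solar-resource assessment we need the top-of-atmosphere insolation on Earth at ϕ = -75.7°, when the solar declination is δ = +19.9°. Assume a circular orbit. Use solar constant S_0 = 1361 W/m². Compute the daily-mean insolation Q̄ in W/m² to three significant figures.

cos h₀ = −tan(-75.7°) tan(+19.900°) = 1.4202 ≥ 1 ⇒ polar night, h₀ = 0 and Q̄ = 0.

Q̄ ≈ 0.00 W/m²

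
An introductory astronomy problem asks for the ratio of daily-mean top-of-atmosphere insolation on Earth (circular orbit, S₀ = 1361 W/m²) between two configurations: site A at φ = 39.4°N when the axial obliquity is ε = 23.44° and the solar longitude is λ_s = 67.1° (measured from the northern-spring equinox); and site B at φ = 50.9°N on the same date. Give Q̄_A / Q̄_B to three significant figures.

Q̄_A / Q̄_B ≈ 1.02

— Configuration A (φ=+39.4°):
Solar declination: sin δ = sin ε · sin λ_s = sin 23.44° × sin 67.1° = 0.36644, so δ = +21.496°.
cos H₀ = −tan(+39.4°) tan(+21.496°) = -0.3235, H₀ = 1.9002 rad.
Bracket: H₀ sin φ sin δ + cos φ cos δ sin H₀ = 1.9002×0.63473×0.36644 + 0.77273×0.93044×0.94623 = 0.441968 + 0.680319 = 1.122287.
Q̄ = (S₀/π) × [bracket] = (1361/π) × 1.122287 = 486.20 W/m².
— Configuration B (φ=+50.9°):
cos H₀ = −tan(+50.9°) tan(+21.496°) = -0.4846, H₀ = 2.0767 rad.
Bracket: H₀ sin φ sin δ + cos φ cos δ sin H₀ = 2.0767×0.77605×0.36644 + 0.63068×0.93044×0.87473 = 0.590563 + 0.513300 = 1.103863.
Q̄ = (S₀/π) × [bracket] = (1361/π) × 1.103863 = 478.22 W/m².
Ratio Q̄_A / Q̄_B = 486.20 / 478.22 = 1.017.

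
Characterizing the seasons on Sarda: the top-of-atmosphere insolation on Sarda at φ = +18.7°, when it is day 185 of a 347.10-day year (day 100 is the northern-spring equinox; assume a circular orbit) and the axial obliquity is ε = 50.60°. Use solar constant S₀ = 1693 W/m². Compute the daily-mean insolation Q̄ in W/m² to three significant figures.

Solar longitude: λ_s = 360° × (185 − 100)/347.10 = 88.159°.
sin δ = sin 50.60° × sin 88.159° = 0.77233, so δ = +50.564°.
cos H₀ = −tan(+18.7°) tan(+50.564°) = -0.4115, H₀ = 1.9949 rad.
Bracket: H₀ sin φ sin δ + cos φ cos δ sin H₀ = 1.9949×0.32061×0.77233 + 0.94721×0.63522×0.91139 = 0.493971 + 0.548371 = 1.042342.
Q̄ = (S₀/π) × [bracket] = (1693/π) × 1.042342 = 561.7 W/m².

Q̄ ≈ 562 W/m²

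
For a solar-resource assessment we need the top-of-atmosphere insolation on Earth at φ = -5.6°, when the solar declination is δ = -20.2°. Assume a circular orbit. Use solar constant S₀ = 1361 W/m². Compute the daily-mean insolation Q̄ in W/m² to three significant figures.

cos H₀ = −tan(-5.6°) tan(-20.200°) = -0.0361, H₀ = 1.6069 rad.
Bracket: H₀ sin φ sin δ + cos φ cos δ sin H₀ = 1.6069×-0.09758×-0.34530 + 0.99523×0.93849×0.99935 = 0.054143 + 0.933406 = 0.987549.
Q̄ = (S₀/π) × [bracket] = (1361/π) × 0.987549 = 427.8 W/m².

Q̄ ≈ 428 W/m²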